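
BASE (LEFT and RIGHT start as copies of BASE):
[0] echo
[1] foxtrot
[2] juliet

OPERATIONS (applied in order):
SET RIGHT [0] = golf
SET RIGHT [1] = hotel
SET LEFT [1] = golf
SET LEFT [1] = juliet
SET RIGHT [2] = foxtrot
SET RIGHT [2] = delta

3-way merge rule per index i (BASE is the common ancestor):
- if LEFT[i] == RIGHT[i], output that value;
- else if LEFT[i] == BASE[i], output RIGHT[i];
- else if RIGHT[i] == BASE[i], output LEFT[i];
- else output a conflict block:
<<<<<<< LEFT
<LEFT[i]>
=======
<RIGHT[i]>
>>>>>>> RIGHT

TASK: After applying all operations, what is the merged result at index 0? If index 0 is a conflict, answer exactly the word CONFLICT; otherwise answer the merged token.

Final LEFT:  [echo, juliet, juliet]
Final RIGHT: [golf, hotel, delta]
i=0: L=echo=BASE, R=golf -> take RIGHT -> golf
i=1: BASE=foxtrot L=juliet R=hotel all differ -> CONFLICT
i=2: L=juliet=BASE, R=delta -> take RIGHT -> delta
Index 0 -> golf

Answer: golf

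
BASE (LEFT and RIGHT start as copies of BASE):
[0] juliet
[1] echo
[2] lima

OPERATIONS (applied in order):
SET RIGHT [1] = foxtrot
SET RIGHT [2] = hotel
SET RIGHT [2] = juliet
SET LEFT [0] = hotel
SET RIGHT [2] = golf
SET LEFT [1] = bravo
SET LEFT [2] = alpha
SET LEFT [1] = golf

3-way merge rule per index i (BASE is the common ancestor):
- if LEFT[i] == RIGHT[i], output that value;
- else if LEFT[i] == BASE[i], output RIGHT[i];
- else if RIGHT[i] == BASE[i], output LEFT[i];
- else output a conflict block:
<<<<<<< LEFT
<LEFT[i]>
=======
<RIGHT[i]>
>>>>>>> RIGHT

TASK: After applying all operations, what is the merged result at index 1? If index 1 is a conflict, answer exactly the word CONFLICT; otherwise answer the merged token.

Final LEFT:  [hotel, golf, alpha]
Final RIGHT: [juliet, foxtrot, golf]
i=0: L=hotel, R=juliet=BASE -> take LEFT -> hotel
i=1: BASE=echo L=golf R=foxtrot all differ -> CONFLICT
i=2: BASE=lima L=alpha R=golf all differ -> CONFLICT
Index 1 -> CONFLICT

Answer: CONFLICT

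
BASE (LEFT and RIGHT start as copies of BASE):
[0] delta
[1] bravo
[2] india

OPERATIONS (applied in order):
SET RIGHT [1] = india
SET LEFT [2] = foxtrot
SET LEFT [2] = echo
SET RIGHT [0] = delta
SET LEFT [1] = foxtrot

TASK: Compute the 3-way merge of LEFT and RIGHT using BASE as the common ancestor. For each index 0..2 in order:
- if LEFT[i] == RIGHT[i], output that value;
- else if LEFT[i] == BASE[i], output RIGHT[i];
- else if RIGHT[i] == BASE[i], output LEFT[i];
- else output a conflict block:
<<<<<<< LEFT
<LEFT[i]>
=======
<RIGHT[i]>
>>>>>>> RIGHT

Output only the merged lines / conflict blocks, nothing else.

Answer: delta
<<<<<<< LEFT
foxtrot
=======
india
>>>>>>> RIGHT
echo

Derivation:
Final LEFT:  [delta, foxtrot, echo]
Final RIGHT: [delta, india, india]
i=0: L=delta R=delta -> agree -> delta
i=1: BASE=bravo L=foxtrot R=india all differ -> CONFLICT
i=2: L=echo, R=india=BASE -> take LEFT -> echo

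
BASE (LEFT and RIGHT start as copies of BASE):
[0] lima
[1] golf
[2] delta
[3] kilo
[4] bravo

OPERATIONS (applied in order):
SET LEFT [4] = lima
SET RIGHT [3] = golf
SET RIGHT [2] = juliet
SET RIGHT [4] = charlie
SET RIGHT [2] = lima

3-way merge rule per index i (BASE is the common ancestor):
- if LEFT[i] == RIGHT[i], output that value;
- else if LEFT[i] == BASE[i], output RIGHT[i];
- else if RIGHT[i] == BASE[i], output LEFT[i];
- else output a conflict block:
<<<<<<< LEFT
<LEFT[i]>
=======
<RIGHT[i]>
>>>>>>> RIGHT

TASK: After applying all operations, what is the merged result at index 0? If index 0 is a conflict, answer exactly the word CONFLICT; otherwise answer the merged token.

Final LEFT:  [lima, golf, delta, kilo, lima]
Final RIGHT: [lima, golf, lima, golf, charlie]
i=0: L=lima R=lima -> agree -> lima
i=1: L=golf R=golf -> agree -> golf
i=2: L=delta=BASE, R=lima -> take RIGHT -> lima
i=3: L=kilo=BASE, R=golf -> take RIGHT -> golf
i=4: BASE=bravo L=lima R=charlie all differ -> CONFLICT
Index 0 -> lima

Answer: lima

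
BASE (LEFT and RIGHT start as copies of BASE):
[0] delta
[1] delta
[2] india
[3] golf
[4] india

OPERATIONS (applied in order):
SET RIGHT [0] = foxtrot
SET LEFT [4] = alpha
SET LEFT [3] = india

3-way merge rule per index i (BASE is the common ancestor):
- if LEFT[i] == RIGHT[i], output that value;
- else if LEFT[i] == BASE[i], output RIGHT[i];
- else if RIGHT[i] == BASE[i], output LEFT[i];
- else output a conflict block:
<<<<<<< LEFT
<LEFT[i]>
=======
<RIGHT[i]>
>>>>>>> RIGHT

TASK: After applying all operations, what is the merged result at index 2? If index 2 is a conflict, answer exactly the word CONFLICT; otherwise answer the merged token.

Final LEFT:  [delta, delta, india, india, alpha]
Final RIGHT: [foxtrot, delta, india, golf, india]
i=0: L=delta=BASE, R=foxtrot -> take RIGHT -> foxtrot
i=1: L=delta R=delta -> agree -> delta
i=2: L=india R=india -> agree -> india
i=3: L=india, R=golf=BASE -> take LEFT -> india
i=4: L=alpha, R=india=BASE -> take LEFT -> alpha
Index 2 -> india

Answer: india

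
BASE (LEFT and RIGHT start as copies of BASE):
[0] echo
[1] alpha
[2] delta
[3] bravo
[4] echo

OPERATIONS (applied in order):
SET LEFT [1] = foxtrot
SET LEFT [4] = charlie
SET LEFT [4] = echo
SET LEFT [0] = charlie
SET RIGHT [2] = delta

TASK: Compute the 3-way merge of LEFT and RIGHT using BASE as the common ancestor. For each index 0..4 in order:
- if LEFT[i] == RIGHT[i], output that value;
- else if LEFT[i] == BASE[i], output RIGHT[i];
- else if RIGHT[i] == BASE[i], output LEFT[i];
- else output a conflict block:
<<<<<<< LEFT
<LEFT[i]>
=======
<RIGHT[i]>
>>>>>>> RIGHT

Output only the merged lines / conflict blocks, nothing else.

Final LEFT:  [charlie, foxtrot, delta, bravo, echo]
Final RIGHT: [echo, alpha, delta, bravo, echo]
i=0: L=charlie, R=echo=BASE -> take LEFT -> charlie
i=1: L=foxtrot, R=alpha=BASE -> take LEFT -> foxtrot
i=2: L=delta R=delta -> agree -> delta
i=3: L=bravo R=bravo -> agree -> bravo
i=4: L=echo R=echo -> agree -> echo

Answer: charlie
foxtrot
delta
bravo
echo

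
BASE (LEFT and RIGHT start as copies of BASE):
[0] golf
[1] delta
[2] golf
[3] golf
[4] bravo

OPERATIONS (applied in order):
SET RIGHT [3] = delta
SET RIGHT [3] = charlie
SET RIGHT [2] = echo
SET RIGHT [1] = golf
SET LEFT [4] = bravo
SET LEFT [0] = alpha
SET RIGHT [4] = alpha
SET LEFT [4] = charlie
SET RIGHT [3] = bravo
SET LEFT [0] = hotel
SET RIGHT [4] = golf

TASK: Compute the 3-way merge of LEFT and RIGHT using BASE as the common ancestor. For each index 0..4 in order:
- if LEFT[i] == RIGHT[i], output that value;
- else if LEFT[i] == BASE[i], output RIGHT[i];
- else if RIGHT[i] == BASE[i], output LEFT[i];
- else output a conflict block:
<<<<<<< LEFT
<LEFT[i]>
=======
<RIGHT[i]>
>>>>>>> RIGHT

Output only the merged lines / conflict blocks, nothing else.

Final LEFT:  [hotel, delta, golf, golf, charlie]
Final RIGHT: [golf, golf, echo, bravo, golf]
i=0: L=hotel, R=golf=BASE -> take LEFT -> hotel
i=1: L=delta=BASE, R=golf -> take RIGHT -> golf
i=2: L=golf=BASE, R=echo -> take RIGHT -> echo
i=3: L=golf=BASE, R=bravo -> take RIGHT -> bravo
i=4: BASE=bravo L=charlie R=golf all differ -> CONFLICT

Answer: hotel
golf
echo
bravo
<<<<<<< LEFT
charlie
=======
golf
>>>>>>> RIGHT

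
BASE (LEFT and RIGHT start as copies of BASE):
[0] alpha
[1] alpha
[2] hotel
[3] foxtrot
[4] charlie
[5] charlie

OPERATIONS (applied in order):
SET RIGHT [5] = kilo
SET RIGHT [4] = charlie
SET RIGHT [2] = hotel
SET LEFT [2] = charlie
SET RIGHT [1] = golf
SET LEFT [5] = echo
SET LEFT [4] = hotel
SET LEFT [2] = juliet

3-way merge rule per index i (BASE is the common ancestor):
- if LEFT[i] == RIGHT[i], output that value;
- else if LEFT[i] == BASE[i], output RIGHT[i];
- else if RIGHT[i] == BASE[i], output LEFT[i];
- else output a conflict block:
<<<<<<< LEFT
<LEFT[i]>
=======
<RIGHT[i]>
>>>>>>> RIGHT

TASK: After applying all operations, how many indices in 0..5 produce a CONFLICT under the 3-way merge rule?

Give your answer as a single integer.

Final LEFT:  [alpha, alpha, juliet, foxtrot, hotel, echo]
Final RIGHT: [alpha, golf, hotel, foxtrot, charlie, kilo]
i=0: L=alpha R=alpha -> agree -> alpha
i=1: L=alpha=BASE, R=golf -> take RIGHT -> golf
i=2: L=juliet, R=hotel=BASE -> take LEFT -> juliet
i=3: L=foxtrot R=foxtrot -> agree -> foxtrot
i=4: L=hotel, R=charlie=BASE -> take LEFT -> hotel
i=5: BASE=charlie L=echo R=kilo all differ -> CONFLICT
Conflict count: 1

Answer: 1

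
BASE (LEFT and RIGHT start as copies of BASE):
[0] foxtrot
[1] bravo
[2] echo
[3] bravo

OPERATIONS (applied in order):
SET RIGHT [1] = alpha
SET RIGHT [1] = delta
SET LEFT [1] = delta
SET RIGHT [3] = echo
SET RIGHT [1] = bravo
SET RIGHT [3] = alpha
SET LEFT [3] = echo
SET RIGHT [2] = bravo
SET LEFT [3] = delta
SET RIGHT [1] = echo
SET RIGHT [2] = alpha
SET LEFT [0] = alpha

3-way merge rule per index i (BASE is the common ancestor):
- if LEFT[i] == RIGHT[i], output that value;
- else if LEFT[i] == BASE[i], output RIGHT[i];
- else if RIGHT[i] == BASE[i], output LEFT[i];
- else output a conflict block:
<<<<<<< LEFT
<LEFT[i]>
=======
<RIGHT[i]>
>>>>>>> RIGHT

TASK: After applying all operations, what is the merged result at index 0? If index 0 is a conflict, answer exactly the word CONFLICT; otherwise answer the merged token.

Final LEFT:  [alpha, delta, echo, delta]
Final RIGHT: [foxtrot, echo, alpha, alpha]
i=0: L=alpha, R=foxtrot=BASE -> take LEFT -> alpha
i=1: BASE=bravo L=delta R=echo all differ -> CONFLICT
i=2: L=echo=BASE, R=alpha -> take RIGHT -> alpha
i=3: BASE=bravo L=delta R=alpha all differ -> CONFLICT
Index 0 -> alpha

Answer: alpha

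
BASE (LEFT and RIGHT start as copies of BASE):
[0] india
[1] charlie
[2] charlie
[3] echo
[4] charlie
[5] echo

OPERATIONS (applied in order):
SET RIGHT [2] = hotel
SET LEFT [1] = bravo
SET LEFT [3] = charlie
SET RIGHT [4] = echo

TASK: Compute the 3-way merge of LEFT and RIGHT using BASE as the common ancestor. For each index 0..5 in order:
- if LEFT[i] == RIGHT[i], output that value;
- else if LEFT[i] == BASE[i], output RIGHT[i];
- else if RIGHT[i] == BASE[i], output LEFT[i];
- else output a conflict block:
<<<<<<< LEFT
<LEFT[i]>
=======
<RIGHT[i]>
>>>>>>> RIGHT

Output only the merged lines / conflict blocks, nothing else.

Final LEFT:  [india, bravo, charlie, charlie, charlie, echo]
Final RIGHT: [india, charlie, hotel, echo, echo, echo]
i=0: L=india R=india -> agree -> india
i=1: L=bravo, R=charlie=BASE -> take LEFT -> bravo
i=2: L=charlie=BASE, R=hotel -> take RIGHT -> hotel
i=3: L=charlie, R=echo=BASE -> take LEFT -> charlie
i=4: L=charlie=BASE, R=echo -> take RIGHT -> echo
i=5: L=echo R=echo -> agree -> echo

Answer: india
bravo
hotel
charlie
echo
echo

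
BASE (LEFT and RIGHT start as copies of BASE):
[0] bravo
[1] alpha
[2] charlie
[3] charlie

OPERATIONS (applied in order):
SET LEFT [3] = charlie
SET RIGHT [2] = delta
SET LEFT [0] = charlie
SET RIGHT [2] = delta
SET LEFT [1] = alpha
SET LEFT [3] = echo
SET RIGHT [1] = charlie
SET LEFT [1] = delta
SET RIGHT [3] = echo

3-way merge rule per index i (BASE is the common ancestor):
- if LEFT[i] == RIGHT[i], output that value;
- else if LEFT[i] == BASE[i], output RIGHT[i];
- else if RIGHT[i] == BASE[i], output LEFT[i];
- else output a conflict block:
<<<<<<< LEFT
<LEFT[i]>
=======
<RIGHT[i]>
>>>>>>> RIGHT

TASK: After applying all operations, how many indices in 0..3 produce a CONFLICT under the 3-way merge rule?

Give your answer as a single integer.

Answer: 1

Derivation:
Final LEFT:  [charlie, delta, charlie, echo]
Final RIGHT: [bravo, charlie, delta, echo]
i=0: L=charlie, R=bravo=BASE -> take LEFT -> charlie
i=1: BASE=alpha L=delta R=charlie all differ -> CONFLICT
i=2: L=charlie=BASE, R=delta -> take RIGHT -> delta
i=3: L=echo R=echo -> agree -> echo
Conflict count: 1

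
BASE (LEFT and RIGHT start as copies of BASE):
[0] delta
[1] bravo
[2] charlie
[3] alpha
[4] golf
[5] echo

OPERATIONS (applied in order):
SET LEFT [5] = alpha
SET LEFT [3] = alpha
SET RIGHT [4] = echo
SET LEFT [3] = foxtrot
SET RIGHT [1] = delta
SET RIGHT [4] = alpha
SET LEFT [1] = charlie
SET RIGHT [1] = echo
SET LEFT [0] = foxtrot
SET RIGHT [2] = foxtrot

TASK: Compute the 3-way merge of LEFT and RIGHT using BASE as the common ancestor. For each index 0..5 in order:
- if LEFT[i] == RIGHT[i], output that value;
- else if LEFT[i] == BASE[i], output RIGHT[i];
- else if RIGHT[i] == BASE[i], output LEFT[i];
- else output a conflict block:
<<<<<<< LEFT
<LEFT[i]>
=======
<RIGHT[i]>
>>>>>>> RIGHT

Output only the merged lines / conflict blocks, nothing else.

Answer: foxtrot
<<<<<<< LEFT
charlie
=======
echo
>>>>>>> RIGHT
foxtrot
foxtrot
alpha
alpha

Derivation:
Final LEFT:  [foxtrot, charlie, charlie, foxtrot, golf, alpha]
Final RIGHT: [delta, echo, foxtrot, alpha, alpha, echo]
i=0: L=foxtrot, R=delta=BASE -> take LEFT -> foxtrot
i=1: BASE=bravo L=charlie R=echo all differ -> CONFLICT
i=2: L=charlie=BASE, R=foxtrot -> take RIGHT -> foxtrot
i=3: L=foxtrot, R=alpha=BASE -> take LEFT -> foxtrot
i=4: L=golf=BASE, R=alpha -> take RIGHT -> alpha
i=5: L=alpha, R=echo=BASE -> take LEFT -> alpha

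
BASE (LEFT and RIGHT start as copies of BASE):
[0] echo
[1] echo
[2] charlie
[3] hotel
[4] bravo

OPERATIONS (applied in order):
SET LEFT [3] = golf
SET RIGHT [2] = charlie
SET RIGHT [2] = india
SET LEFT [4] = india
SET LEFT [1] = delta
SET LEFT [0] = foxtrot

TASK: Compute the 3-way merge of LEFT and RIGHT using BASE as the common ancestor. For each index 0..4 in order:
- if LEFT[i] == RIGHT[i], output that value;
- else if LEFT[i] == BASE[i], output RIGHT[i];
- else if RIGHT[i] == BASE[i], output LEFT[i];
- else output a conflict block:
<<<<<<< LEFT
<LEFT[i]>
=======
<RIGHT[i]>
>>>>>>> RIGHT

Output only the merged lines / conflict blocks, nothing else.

Answer: foxtrot
delta
india
golf
india

Derivation:
Final LEFT:  [foxtrot, delta, charlie, golf, india]
Final RIGHT: [echo, echo, india, hotel, bravo]
i=0: L=foxtrot, R=echo=BASE -> take LEFT -> foxtrot
i=1: L=delta, R=echo=BASE -> take LEFT -> delta
i=2: L=charlie=BASE, R=india -> take RIGHT -> india
i=3: L=golf, R=hotel=BASE -> take LEFT -> golf
i=4: L=india, R=bravo=BASE -> take LEFT -> india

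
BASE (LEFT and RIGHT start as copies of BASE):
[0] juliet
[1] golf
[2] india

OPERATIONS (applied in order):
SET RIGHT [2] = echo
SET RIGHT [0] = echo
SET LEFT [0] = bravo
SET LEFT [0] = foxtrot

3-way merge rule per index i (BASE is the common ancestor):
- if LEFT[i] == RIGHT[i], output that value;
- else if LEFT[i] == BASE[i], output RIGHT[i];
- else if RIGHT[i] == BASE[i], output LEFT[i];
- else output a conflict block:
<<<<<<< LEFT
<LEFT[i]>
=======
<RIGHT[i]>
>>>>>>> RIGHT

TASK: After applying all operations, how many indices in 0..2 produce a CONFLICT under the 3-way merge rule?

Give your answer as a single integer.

Final LEFT:  [foxtrot, golf, india]
Final RIGHT: [echo, golf, echo]
i=0: BASE=juliet L=foxtrot R=echo all differ -> CONFLICT
i=1: L=golf R=golf -> agree -> golf
i=2: L=india=BASE, R=echo -> take RIGHT -> echo
Conflict count: 1

Answer: 1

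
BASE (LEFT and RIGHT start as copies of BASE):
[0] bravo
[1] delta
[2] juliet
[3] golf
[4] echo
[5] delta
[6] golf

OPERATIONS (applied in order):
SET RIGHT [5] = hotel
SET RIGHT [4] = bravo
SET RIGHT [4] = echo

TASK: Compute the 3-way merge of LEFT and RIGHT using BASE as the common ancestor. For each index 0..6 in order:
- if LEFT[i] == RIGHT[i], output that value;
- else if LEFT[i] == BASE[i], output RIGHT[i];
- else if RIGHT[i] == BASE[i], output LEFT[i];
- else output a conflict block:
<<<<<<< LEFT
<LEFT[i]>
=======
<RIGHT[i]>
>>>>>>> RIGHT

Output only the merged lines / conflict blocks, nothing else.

Final LEFT:  [bravo, delta, juliet, golf, echo, delta, golf]
Final RIGHT: [bravo, delta, juliet, golf, echo, hotel, golf]
i=0: L=bravo R=bravo -> agree -> bravo
i=1: L=delta R=delta -> agree -> delta
i=2: L=juliet R=juliet -> agree -> juliet
i=3: L=golf R=golf -> agree -> golf
i=4: L=echo R=echo -> agree -> echo
i=5: L=delta=BASE, R=hotel -> take RIGHT -> hotel
i=6: L=golf R=golf -> agree -> golf

Answer: bravo
delta
juliet
golf
echo
hotel
golf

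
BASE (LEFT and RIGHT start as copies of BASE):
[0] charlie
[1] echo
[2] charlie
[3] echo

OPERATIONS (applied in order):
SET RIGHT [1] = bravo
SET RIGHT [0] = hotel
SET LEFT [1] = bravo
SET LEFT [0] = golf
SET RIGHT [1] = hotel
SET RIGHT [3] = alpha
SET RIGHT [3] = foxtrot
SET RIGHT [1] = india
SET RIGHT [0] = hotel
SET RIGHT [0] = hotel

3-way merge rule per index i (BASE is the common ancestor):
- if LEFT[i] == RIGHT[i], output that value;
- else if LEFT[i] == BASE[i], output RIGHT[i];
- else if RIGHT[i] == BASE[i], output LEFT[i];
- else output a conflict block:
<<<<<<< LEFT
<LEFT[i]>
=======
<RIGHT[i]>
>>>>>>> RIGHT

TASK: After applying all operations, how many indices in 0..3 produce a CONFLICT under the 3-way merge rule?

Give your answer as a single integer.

Answer: 2

Derivation:
Final LEFT:  [golf, bravo, charlie, echo]
Final RIGHT: [hotel, india, charlie, foxtrot]
i=0: BASE=charlie L=golf R=hotel all differ -> CONFLICT
i=1: BASE=echo L=bravo R=india all differ -> CONFLICT
i=2: L=charlie R=charlie -> agree -> charlie
i=3: L=echo=BASE, R=foxtrot -> take RIGHT -> foxtrot
Conflict count: 2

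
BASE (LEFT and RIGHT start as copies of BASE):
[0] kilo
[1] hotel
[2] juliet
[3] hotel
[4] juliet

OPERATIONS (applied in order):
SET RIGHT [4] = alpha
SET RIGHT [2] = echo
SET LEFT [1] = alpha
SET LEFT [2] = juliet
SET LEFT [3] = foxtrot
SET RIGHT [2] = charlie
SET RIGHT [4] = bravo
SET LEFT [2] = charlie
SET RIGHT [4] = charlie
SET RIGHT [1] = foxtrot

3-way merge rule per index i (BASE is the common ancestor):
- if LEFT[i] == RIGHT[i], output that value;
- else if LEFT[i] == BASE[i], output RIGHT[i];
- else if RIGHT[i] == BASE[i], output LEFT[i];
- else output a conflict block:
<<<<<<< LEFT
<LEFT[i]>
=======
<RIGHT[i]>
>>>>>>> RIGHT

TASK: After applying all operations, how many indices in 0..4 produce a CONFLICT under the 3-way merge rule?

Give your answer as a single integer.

Answer: 1

Derivation:
Final LEFT:  [kilo, alpha, charlie, foxtrot, juliet]
Final RIGHT: [kilo, foxtrot, charlie, hotel, charlie]
i=0: L=kilo R=kilo -> agree -> kilo
i=1: BASE=hotel L=alpha R=foxtrot all differ -> CONFLICT
i=2: L=charlie R=charlie -> agree -> charlie
i=3: L=foxtrot, R=hotel=BASE -> take LEFT -> foxtrot
i=4: L=juliet=BASE, R=charlie -> take RIGHT -> charlie
Conflict count: 1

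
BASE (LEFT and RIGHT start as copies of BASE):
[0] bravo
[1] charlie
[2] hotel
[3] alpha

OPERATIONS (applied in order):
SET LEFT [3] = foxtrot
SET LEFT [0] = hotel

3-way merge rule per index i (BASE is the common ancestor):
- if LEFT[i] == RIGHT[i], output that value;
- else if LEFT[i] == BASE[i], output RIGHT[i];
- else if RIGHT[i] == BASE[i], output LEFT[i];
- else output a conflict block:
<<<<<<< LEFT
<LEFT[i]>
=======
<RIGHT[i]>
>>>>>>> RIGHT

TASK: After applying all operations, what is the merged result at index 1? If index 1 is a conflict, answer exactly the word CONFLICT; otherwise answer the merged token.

Final LEFT:  [hotel, charlie, hotel, foxtrot]
Final RIGHT: [bravo, charlie, hotel, alpha]
i=0: L=hotel, R=bravo=BASE -> take LEFT -> hotel
i=1: L=charlie R=charlie -> agree -> charlie
i=2: L=hotel R=hotel -> agree -> hotel
i=3: L=foxtrot, R=alpha=BASE -> take LEFT -> foxtrot
Index 1 -> charlie

Answer: charlie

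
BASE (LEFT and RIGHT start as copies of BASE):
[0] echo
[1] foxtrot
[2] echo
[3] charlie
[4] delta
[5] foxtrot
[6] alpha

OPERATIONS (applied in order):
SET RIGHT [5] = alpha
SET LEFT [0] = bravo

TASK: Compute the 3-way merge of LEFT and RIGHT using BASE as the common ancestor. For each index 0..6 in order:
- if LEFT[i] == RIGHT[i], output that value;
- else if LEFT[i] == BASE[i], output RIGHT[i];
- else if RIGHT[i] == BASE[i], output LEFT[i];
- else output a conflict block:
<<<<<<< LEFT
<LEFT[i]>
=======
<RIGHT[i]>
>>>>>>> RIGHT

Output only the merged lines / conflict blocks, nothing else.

Answer: bravo
foxtrot
echo
charlie
delta
alpha
alpha

Derivation:
Final LEFT:  [bravo, foxtrot, echo, charlie, delta, foxtrot, alpha]
Final RIGHT: [echo, foxtrot, echo, charlie, delta, alpha, alpha]
i=0: L=bravo, R=echo=BASE -> take LEFT -> bravo
i=1: L=foxtrot R=foxtrot -> agree -> foxtrot
i=2: L=echo R=echo -> agree -> echo
i=3: L=charlie R=charlie -> agree -> charlie
i=4: L=delta R=delta -> agree -> delta
i=5: L=foxtrot=BASE, R=alpha -> take RIGHT -> alpha
i=6: L=alpha R=alpha -> agree -> alpha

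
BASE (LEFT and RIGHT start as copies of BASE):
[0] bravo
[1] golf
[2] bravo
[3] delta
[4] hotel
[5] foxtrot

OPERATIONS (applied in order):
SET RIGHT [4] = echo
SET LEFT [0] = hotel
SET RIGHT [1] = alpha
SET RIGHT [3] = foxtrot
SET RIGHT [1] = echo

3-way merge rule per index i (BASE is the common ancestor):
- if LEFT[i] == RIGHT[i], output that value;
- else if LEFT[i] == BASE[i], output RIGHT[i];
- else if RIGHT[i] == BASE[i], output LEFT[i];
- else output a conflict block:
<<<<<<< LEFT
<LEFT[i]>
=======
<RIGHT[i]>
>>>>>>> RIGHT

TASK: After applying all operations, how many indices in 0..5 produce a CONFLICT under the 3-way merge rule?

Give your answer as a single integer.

Final LEFT:  [hotel, golf, bravo, delta, hotel, foxtrot]
Final RIGHT: [bravo, echo, bravo, foxtrot, echo, foxtrot]
i=0: L=hotel, R=bravo=BASE -> take LEFT -> hotel
i=1: L=golf=BASE, R=echo -> take RIGHT -> echo
i=2: L=bravo R=bravo -> agree -> bravo
i=3: L=delta=BASE, R=foxtrot -> take RIGHT -> foxtrot
i=4: L=hotel=BASE, R=echo -> take RIGHT -> echo
i=5: L=foxtrot R=foxtrot -> agree -> foxtrot
Conflict count: 0

Answer: 0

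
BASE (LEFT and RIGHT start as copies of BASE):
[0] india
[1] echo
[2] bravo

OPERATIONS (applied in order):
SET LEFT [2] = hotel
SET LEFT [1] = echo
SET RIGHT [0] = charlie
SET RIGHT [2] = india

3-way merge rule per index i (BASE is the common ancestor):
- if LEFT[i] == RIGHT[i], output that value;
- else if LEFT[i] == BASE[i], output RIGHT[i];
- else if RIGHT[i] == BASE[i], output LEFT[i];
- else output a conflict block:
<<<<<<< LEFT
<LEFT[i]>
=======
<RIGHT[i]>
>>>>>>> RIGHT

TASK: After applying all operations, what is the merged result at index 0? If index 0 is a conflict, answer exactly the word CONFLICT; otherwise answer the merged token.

Final LEFT:  [india, echo, hotel]
Final RIGHT: [charlie, echo, india]
i=0: L=india=BASE, R=charlie -> take RIGHT -> charlie
i=1: L=echo R=echo -> agree -> echo
i=2: BASE=bravo L=hotel R=india all differ -> CONFLICT
Index 0 -> charlie

Answer: charlie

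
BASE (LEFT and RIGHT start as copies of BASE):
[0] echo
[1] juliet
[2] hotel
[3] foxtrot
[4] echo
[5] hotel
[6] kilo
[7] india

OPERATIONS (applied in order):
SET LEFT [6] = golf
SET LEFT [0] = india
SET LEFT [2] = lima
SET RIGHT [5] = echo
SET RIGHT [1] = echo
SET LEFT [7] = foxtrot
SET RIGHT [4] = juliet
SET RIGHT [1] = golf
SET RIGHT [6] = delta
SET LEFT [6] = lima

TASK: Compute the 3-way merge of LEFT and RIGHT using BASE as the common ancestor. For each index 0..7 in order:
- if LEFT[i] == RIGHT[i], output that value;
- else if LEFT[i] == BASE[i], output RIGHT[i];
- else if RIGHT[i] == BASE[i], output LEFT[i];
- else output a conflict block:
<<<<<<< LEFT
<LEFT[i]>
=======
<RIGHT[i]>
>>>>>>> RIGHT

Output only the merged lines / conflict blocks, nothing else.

Answer: india
golf
lima
foxtrot
juliet
echo
<<<<<<< LEFT
lima
=======
delta
>>>>>>> RIGHT
foxtrot

Derivation:
Final LEFT:  [india, juliet, lima, foxtrot, echo, hotel, lima, foxtrot]
Final RIGHT: [echo, golf, hotel, foxtrot, juliet, echo, delta, india]
i=0: L=india, R=echo=BASE -> take LEFT -> india
i=1: L=juliet=BASE, R=golf -> take RIGHT -> golf
i=2: L=lima, R=hotel=BASE -> take LEFT -> lima
i=3: L=foxtrot R=foxtrot -> agree -> foxtrot
i=4: L=echo=BASE, R=juliet -> take RIGHT -> juliet
i=5: L=hotel=BASE, R=echo -> take RIGHT -> echo
i=6: BASE=kilo L=lima R=delta all differ -> CONFLICT
i=7: L=foxtrot, R=india=BASE -> take LEFT -> foxtrot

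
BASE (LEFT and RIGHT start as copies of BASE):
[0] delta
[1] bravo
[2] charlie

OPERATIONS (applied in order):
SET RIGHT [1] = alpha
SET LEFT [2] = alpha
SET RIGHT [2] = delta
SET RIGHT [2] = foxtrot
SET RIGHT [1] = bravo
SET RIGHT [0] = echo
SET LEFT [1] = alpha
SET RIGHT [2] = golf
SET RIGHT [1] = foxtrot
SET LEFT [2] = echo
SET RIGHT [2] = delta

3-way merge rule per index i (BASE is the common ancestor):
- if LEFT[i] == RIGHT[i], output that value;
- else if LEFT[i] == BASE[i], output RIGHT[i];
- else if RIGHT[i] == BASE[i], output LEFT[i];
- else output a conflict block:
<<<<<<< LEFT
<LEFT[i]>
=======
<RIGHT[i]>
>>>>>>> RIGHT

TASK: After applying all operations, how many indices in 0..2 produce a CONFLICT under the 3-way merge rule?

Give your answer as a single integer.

Final LEFT:  [delta, alpha, echo]
Final RIGHT: [echo, foxtrot, delta]
i=0: L=delta=BASE, R=echo -> take RIGHT -> echo
i=1: BASE=bravo L=alpha R=foxtrot all differ -> CONFLICT
i=2: BASE=charlie L=echo R=delta all differ -> CONFLICT
Conflict count: 2

Answer: 2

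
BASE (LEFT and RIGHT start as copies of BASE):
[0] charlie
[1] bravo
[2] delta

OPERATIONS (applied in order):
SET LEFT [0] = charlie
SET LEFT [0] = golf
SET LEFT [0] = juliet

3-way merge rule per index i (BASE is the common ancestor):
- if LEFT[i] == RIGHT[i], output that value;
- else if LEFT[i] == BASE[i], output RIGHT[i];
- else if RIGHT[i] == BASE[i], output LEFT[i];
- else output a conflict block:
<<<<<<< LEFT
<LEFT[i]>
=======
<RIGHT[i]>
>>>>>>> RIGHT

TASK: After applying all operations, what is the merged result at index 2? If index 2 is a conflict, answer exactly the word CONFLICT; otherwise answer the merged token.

Answer: delta

Derivation:
Final LEFT:  [juliet, bravo, delta]
Final RIGHT: [charlie, bravo, delta]
i=0: L=juliet, R=charlie=BASE -> take LEFT -> juliet
i=1: L=bravo R=bravo -> agree -> bravo
i=2: L=delta R=delta -> agree -> delta
Index 2 -> delta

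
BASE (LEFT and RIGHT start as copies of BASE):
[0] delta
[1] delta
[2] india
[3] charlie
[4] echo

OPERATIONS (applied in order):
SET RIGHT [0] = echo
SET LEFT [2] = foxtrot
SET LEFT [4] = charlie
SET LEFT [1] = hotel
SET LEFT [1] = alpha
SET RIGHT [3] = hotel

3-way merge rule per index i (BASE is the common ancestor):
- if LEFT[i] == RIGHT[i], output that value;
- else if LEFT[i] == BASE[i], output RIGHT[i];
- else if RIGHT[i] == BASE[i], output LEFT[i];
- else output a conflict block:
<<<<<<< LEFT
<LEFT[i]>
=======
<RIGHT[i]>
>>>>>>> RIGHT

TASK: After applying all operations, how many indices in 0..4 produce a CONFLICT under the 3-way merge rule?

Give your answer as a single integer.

Final LEFT:  [delta, alpha, foxtrot, charlie, charlie]
Final RIGHT: [echo, delta, india, hotel, echo]
i=0: L=delta=BASE, R=echo -> take RIGHT -> echo
i=1: L=alpha, R=delta=BASE -> take LEFT -> alpha
i=2: L=foxtrot, R=india=BASE -> take LEFT -> foxtrot
i=3: L=charlie=BASE, R=hotel -> take RIGHT -> hotel
i=4: L=charlie, R=echo=BASE -> take LEFT -> charlie
Conflict count: 0

Answer: 0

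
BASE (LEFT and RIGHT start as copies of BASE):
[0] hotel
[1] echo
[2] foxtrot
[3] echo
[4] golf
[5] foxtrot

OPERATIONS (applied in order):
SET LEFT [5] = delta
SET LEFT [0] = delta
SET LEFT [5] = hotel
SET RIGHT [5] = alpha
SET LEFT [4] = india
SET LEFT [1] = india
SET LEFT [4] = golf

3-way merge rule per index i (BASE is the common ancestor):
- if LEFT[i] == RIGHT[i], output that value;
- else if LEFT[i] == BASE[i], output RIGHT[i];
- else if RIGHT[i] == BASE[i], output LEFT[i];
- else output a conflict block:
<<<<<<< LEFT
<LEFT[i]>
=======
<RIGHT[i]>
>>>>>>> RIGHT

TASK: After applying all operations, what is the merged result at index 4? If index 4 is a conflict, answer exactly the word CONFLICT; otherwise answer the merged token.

Answer: golf

Derivation:
Final LEFT:  [delta, india, foxtrot, echo, golf, hotel]
Final RIGHT: [hotel, echo, foxtrot, echo, golf, alpha]
i=0: L=delta, R=hotel=BASE -> take LEFT -> delta
i=1: L=india, R=echo=BASE -> take LEFT -> india
i=2: L=foxtrot R=foxtrot -> agree -> foxtrot
i=3: L=echo R=echo -> agree -> echo
i=4: L=golf R=golf -> agree -> golf
i=5: BASE=foxtrot L=hotel R=alpha all differ -> CONFLICT
Index 4 -> golf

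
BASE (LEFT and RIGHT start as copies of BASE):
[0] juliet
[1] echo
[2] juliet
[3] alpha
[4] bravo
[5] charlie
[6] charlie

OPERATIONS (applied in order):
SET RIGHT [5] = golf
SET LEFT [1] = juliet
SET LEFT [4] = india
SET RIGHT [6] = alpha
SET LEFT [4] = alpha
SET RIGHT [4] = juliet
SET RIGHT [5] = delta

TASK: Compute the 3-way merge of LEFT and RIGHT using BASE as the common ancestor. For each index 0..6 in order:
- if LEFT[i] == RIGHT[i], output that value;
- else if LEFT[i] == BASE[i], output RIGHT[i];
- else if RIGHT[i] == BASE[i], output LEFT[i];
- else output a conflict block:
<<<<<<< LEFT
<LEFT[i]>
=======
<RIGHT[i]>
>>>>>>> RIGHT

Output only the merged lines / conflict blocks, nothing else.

Answer: juliet
juliet
juliet
alpha
<<<<<<< LEFT
alpha
=======
juliet
>>>>>>> RIGHT
delta
alpha

Derivation:
Final LEFT:  [juliet, juliet, juliet, alpha, alpha, charlie, charlie]
Final RIGHT: [juliet, echo, juliet, alpha, juliet, delta, alpha]
i=0: L=juliet R=juliet -> agree -> juliet
i=1: L=juliet, R=echo=BASE -> take LEFT -> juliet
i=2: L=juliet R=juliet -> agree -> juliet
i=3: L=alpha R=alpha -> agree -> alpha
i=4: BASE=bravo L=alpha R=juliet all differ -> CONFLICT
i=5: L=charlie=BASE, R=delta -> take RIGHT -> delta
i=6: L=charlie=BASE, R=alpha -> take RIGHT -> alpha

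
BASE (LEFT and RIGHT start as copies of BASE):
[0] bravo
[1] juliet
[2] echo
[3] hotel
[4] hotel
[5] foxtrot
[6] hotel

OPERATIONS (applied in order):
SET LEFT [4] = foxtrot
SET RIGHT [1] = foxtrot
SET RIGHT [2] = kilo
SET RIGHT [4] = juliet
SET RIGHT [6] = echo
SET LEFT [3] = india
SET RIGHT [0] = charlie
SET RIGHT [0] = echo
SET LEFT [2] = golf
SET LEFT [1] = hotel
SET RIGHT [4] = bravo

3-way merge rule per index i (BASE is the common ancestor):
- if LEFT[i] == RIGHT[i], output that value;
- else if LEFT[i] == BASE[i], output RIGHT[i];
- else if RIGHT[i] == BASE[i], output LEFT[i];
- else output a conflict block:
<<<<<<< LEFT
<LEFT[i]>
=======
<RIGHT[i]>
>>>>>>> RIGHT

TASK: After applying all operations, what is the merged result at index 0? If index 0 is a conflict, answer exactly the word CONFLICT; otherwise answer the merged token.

Final LEFT:  [bravo, hotel, golf, india, foxtrot, foxtrot, hotel]
Final RIGHT: [echo, foxtrot, kilo, hotel, bravo, foxtrot, echo]
i=0: L=bravo=BASE, R=echo -> take RIGHT -> echo
i=1: BASE=juliet L=hotel R=foxtrot all differ -> CONFLICT
i=2: BASE=echo L=golf R=kilo all differ -> CONFLICT
i=3: L=india, R=hotel=BASE -> take LEFT -> india
i=4: BASE=hotel L=foxtrot R=bravo all differ -> CONFLICT
i=5: L=foxtrot R=foxtrot -> agree -> foxtrot
i=6: L=hotel=BASE, R=echo -> take RIGHT -> echo
Index 0 -> echo

Answer: echo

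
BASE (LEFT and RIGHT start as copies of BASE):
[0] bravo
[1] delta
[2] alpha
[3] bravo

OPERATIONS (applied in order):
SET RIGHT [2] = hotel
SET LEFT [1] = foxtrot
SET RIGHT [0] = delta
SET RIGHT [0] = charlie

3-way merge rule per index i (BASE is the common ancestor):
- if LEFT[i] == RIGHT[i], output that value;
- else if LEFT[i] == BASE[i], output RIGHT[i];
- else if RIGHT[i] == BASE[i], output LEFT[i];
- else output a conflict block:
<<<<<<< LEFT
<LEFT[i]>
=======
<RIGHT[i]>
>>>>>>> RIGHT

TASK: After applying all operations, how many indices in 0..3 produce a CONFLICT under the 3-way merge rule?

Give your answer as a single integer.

Final LEFT:  [bravo, foxtrot, alpha, bravo]
Final RIGHT: [charlie, delta, hotel, bravo]
i=0: L=bravo=BASE, R=charlie -> take RIGHT -> charlie
i=1: L=foxtrot, R=delta=BASE -> take LEFT -> foxtrot
i=2: L=alpha=BASE, R=hotel -> take RIGHT -> hotel
i=3: L=bravo R=bravo -> agree -> bravo
Conflict count: 0

Answer: 0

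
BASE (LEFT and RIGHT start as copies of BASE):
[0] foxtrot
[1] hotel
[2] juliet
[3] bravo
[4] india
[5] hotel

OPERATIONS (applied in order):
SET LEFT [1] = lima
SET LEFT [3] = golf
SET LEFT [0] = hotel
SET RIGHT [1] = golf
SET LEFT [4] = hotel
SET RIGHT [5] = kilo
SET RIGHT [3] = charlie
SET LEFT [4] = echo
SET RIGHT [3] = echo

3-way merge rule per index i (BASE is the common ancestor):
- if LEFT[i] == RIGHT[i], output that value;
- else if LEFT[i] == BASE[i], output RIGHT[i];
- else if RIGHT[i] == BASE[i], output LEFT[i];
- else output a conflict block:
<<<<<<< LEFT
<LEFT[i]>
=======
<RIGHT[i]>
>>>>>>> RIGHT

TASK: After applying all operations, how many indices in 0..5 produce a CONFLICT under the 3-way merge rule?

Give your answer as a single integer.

Final LEFT:  [hotel, lima, juliet, golf, echo, hotel]
Final RIGHT: [foxtrot, golf, juliet, echo, india, kilo]
i=0: L=hotel, R=foxtrot=BASE -> take LEFT -> hotel
i=1: BASE=hotel L=lima R=golf all differ -> CONFLICT
i=2: L=juliet R=juliet -> agree -> juliet
i=3: BASE=bravo L=golf R=echo all differ -> CONFLICT
i=4: L=echo, R=india=BASE -> take LEFT -> echo
i=5: L=hotel=BASE, R=kilo -> take RIGHT -> kilo
Conflict count: 2

Answer: 2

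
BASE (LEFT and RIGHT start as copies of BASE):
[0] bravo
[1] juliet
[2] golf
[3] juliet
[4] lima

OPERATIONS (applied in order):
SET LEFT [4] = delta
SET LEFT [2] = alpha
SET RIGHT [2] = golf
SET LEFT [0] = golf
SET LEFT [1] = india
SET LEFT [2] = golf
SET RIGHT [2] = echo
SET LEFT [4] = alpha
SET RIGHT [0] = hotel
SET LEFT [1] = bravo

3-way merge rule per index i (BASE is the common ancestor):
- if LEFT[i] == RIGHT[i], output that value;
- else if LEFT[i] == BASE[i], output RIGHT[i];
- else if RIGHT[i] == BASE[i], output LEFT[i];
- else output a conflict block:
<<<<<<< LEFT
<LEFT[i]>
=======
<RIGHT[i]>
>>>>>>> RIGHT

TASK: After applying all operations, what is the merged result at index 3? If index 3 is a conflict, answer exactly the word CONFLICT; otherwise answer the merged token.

Answer: juliet

Derivation:
Final LEFT:  [golf, bravo, golf, juliet, alpha]
Final RIGHT: [hotel, juliet, echo, juliet, lima]
i=0: BASE=bravo L=golf R=hotel all differ -> CONFLICT
i=1: L=bravo, R=juliet=BASE -> take LEFT -> bravo
i=2: L=golf=BASE, R=echo -> take RIGHT -> echo
i=3: L=juliet R=juliet -> agree -> juliet
i=4: L=alpha, R=lima=BASE -> take LEFT -> alpha
Index 3 -> juliet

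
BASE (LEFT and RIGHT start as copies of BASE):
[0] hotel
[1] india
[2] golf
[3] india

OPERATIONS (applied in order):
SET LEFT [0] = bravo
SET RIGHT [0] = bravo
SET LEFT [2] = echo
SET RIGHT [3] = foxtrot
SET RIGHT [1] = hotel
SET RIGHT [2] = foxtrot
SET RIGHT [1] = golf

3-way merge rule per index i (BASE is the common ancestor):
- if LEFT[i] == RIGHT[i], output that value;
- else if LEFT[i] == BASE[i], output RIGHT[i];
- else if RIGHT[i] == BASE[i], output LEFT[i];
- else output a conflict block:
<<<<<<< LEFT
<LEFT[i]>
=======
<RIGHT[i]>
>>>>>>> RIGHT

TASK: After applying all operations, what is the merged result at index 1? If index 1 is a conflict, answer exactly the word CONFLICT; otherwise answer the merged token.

Answer: golf

Derivation:
Final LEFT:  [bravo, india, echo, india]
Final RIGHT: [bravo, golf, foxtrot, foxtrot]
i=0: L=bravo R=bravo -> agree -> bravo
i=1: L=india=BASE, R=golf -> take RIGHT -> golf
i=2: BASE=golf L=echo R=foxtrot all differ -> CONFLICT
i=3: L=india=BASE, R=foxtrot -> take RIGHT -> foxtrot
Index 1 -> golf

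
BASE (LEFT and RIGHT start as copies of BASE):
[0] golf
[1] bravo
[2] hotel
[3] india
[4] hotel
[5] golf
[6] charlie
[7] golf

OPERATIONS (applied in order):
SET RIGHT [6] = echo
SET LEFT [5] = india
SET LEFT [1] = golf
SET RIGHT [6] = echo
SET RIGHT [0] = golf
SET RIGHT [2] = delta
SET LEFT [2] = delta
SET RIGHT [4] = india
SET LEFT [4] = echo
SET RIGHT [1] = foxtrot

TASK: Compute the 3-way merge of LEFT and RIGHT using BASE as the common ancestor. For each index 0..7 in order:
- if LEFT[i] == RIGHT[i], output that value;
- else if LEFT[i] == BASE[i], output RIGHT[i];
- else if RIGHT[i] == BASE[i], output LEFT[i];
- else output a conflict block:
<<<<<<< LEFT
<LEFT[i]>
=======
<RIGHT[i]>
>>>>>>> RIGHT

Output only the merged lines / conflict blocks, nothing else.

Final LEFT:  [golf, golf, delta, india, echo, india, charlie, golf]
Final RIGHT: [golf, foxtrot, delta, india, india, golf, echo, golf]
i=0: L=golf R=golf -> agree -> golf
i=1: BASE=bravo L=golf R=foxtrot all differ -> CONFLICT
i=2: L=delta R=delta -> agree -> delta
i=3: L=india R=india -> agree -> india
i=4: BASE=hotel L=echo R=india all differ -> CONFLICT
i=5: L=india, R=golf=BASE -> take LEFT -> india
i=6: L=charlie=BASE, R=echo -> take RIGHT -> echo
i=7: L=golf R=golf -> agree -> golf

Answer: golf
<<<<<<< LEFT
golf
=======
foxtrot
>>>>>>> RIGHT
delta
india
<<<<<<< LEFT
echo
=======
india
>>>>>>> RIGHT
india
echo
golf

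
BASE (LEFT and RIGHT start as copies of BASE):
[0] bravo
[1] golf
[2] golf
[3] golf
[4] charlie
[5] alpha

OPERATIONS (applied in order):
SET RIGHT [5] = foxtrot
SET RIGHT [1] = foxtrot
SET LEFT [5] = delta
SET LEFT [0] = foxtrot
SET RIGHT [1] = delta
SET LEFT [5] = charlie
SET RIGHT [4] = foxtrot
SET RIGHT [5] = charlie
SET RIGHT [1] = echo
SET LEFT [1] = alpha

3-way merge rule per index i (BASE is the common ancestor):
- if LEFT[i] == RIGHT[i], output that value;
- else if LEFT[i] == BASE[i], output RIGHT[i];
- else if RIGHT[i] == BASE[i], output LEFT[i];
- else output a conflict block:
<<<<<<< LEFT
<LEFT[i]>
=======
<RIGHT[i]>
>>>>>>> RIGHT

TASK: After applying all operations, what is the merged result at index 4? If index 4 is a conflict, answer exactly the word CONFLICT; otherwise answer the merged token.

Answer: foxtrot

Derivation:
Final LEFT:  [foxtrot, alpha, golf, golf, charlie, charlie]
Final RIGHT: [bravo, echo, golf, golf, foxtrot, charlie]
i=0: L=foxtrot, R=bravo=BASE -> take LEFT -> foxtrot
i=1: BASE=golf L=alpha R=echo all differ -> CONFLICT
i=2: L=golf R=golf -> agree -> golf
i=3: L=golf R=golf -> agree -> golf
i=4: L=charlie=BASE, R=foxtrot -> take RIGHT -> foxtrot
i=5: L=charlie R=charlie -> agree -> charlie
Index 4 -> foxtrot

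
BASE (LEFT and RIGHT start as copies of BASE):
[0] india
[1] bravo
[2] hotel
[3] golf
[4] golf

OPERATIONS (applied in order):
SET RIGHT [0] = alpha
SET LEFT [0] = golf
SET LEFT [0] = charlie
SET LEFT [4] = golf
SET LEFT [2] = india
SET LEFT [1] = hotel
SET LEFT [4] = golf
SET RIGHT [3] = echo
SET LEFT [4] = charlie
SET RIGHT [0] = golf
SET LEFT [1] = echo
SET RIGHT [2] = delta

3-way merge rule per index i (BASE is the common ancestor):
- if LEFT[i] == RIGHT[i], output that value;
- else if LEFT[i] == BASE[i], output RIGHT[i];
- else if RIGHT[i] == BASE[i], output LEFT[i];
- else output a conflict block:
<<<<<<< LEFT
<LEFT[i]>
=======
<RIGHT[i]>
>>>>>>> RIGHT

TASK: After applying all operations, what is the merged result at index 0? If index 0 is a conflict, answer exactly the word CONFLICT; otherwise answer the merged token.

Final LEFT:  [charlie, echo, india, golf, charlie]
Final RIGHT: [golf, bravo, delta, echo, golf]
i=0: BASE=india L=charlie R=golf all differ -> CONFLICT
i=1: L=echo, R=bravo=BASE -> take LEFT -> echo
i=2: BASE=hotel L=india R=delta all differ -> CONFLICT
i=3: L=golf=BASE, R=echo -> take RIGHT -> echo
i=4: L=charlie, R=golf=BASE -> take LEFT -> charlie
Index 0 -> CONFLICT

Answer: CONFLICT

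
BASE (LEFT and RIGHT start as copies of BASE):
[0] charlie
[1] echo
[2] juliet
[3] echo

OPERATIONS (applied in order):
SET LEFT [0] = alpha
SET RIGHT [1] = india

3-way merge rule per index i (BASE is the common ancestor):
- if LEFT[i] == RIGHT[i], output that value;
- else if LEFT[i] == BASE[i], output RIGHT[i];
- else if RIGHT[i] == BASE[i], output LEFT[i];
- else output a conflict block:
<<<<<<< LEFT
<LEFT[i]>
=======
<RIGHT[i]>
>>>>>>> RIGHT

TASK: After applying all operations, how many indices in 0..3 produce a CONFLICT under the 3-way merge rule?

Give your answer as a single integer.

Answer: 0

Derivation:
Final LEFT:  [alpha, echo, juliet, echo]
Final RIGHT: [charlie, india, juliet, echo]
i=0: L=alpha, R=charlie=BASE -> take LEFT -> alpha
i=1: L=echo=BASE, R=india -> take RIGHT -> india
i=2: L=juliet R=juliet -> agree -> juliet
i=3: L=echo R=echo -> agree -> echo
Conflict count: 0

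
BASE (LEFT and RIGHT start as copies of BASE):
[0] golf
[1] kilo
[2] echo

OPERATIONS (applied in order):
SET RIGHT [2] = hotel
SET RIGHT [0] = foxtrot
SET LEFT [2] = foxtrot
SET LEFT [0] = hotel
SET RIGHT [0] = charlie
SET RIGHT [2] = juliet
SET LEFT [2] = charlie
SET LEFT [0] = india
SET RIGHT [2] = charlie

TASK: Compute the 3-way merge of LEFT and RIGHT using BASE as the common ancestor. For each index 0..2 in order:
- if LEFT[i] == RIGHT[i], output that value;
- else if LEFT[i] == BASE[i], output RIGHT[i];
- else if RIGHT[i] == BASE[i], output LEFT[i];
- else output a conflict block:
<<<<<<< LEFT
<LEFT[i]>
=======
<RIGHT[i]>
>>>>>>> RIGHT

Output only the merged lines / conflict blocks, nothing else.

Answer: <<<<<<< LEFT
india
=======
charlie
>>>>>>> RIGHT
kilo
charlie

Derivation:
Final LEFT:  [india, kilo, charlie]
Final RIGHT: [charlie, kilo, charlie]
i=0: BASE=golf L=india R=charlie all differ -> CONFLICT
i=1: L=kilo R=kilo -> agree -> kilo
i=2: L=charlie R=charlie -> agree -> charlie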